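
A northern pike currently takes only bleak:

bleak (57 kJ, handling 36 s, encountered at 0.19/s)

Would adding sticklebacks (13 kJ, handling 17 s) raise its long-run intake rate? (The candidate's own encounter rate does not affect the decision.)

Intake rate on the current diet: R = (0.19×57) / (1 + 0.19×36) = 10.83/7.84 = 1.381 kJ/s.
sticklebacks: E/h = 13/17 = 0.7647 kJ/s.
0.7647 < 1.381, so adding sticklebacks would lower the average — exclude it.

No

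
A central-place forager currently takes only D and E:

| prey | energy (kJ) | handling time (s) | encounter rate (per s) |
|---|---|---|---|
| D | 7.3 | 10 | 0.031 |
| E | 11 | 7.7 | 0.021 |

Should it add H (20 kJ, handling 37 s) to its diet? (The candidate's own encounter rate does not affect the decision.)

Yes

Current rate: (0.031×7.3 + 0.021×11)/(1 + 0.031×10 + 0.021×7.7) = 0.3107 kJ/s.
Profitability of H: 20/37 = 0.5405 kJ/s.
Since 0.5405 > R, including H increases the long-run rate.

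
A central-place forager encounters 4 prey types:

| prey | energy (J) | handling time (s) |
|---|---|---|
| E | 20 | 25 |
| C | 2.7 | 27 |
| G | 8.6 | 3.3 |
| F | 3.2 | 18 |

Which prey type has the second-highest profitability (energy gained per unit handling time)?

In descending order of E/h:
G: 8.6/3.3 = 2.61 J/s
E: 20/25 = 0.8 J/s
F: 3.2/18 = 0.178 J/s
C: 2.7/27 = 0.1 J/s

E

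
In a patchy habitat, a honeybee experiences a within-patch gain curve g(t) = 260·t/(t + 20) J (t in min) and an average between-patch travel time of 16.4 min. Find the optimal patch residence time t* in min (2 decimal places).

18.11 min

Maximise g(t)/(T+t): set derivative to zero → g'(t)(T+t) = g(t).
g'(t) = 260·20/(t + 20)². Setting 260·20/(t+20)² = 260t/[(t+20)(16.4+t)] gives 20(16.4+t) = t(t+20), so t² = 20×16.4 = 328.
t* = √328 = 18.11 min.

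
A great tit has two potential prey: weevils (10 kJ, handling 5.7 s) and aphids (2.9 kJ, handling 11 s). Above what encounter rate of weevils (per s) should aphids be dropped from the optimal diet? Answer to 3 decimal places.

0.031 per s

At the threshold, the rate on weevils alone equals the profitability of aphids: λ·10/(1 + λ·5.7) = 2.9/11 = 0.2636.
Rearranging, λ(10 − 0.2636×5.7) = 0.2636, so λ = 0.2636/8.497 = 0.03103 per s.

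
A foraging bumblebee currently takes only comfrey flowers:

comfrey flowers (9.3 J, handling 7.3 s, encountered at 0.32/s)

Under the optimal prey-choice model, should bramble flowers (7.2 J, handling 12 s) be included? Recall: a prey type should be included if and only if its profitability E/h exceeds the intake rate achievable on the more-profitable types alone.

No

Intake rate on the current diet: R = (0.32×9.3) / (1 + 0.32×7.3) = 2.976/3.336 = 0.8921 J/s.
bramble flowers: E/h = 7.2/12 = 0.6 J/s.
Since 0.6 < R, time spent handling bramble flowers is better spent searching.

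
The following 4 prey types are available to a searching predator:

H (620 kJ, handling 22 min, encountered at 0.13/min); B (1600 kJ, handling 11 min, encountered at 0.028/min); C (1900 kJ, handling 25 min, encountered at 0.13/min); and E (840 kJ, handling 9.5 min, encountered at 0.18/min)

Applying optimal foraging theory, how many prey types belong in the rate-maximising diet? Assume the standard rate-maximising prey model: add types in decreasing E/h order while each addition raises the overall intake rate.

Profitabilities (E/h, kJ/min): B 145, E 88.4, C 76, H 28.2. Add prey in this order while the next type's profitability exceeds the intake rate on those already taken.
Rate on top 1: 34.25. E: 88.4 > 34.25 → include.
Rate on top 2: 64.94. C: 76 > 64.94 → include.
Rate on top 3: 70.68. H: 28.2 < 70.68 → exclude; stop.
Optimal diet: B, E, C — 3 of 4 types.

3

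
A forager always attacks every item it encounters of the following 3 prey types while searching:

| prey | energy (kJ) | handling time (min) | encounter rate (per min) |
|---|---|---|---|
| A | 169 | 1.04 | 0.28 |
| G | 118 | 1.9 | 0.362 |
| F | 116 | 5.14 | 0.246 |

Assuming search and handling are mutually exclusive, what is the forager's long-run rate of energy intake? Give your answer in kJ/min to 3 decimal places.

R = (0.28×169 + 0.362×118 + 0.246×116) / (1 + 0.28×1.04 + 0.362×1.9 + 0.246×5.14) = 118.6/3.243 = 36.56 kJ/min.

36.557 kJ/min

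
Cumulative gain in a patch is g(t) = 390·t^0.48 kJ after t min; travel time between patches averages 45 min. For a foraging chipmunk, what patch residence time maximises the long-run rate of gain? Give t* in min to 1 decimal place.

41.5 min

By the marginal value theorem, leave when the instantaneous gain rate g'(t) equals the habitat-wide average g(t)/(T + t).
g'(t) = 0.48·390·t^-0.52. Setting 0.48·390·t^-0.52 = 390·t^0.48/(45+t) gives 0.48(45+t) = t, so 0.52·t = 0.48×45.
t* = 0.48×45/0.52 = 41.54 min.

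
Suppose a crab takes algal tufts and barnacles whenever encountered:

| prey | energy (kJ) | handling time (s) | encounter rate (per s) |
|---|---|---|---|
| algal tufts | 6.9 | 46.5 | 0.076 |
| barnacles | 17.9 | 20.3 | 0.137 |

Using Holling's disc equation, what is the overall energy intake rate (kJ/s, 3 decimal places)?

0.407 kJ/s

Energy encountered per unit search time: 0.076×6.9 + 0.137×17.9 = 2.977 kJ/s.
Handling time per unit search time: 0.076×46.5 + 0.137×20.3 = 6.315.
Rate = 2.977/(1 + 6.315) = 0.4069 kJ/s.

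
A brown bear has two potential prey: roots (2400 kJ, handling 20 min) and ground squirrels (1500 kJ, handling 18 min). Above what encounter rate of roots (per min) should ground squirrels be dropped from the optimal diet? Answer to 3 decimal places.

At the threshold, the rate on roots alone equals the profitability of ground squirrels: λ·2400/(1 + λ·20) = 1500/18 = 83.33.
Rearranging, λ(2400 − 83.33×20) = 83.33, so λ = 83.33/733.3 = 0.1136 per min.

0.114 per min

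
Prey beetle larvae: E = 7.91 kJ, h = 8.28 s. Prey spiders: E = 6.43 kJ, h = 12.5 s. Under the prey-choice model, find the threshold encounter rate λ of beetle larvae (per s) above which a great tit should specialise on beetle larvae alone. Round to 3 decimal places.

0.141 per s

The zero-one rule: include spiders iff E₂/h₂ > λE₁/(1+λh₁). Equality gives the switch point.
λE₁h₂ = E₂ + λE₂h₁ ⇒ λ = E₂/(E₁h₂ − E₂h₁) = 6.43/(98.88 − 53.24) = 0.1409 per s.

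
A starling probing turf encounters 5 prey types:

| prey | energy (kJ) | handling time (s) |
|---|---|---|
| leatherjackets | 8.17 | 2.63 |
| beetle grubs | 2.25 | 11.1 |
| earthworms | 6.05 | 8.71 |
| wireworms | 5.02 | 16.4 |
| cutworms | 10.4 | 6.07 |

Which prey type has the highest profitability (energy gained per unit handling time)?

In descending order of E/h:
leatherjackets: 8.17/2.63 = 3.11 kJ/s
cutworms: 10.4/6.07 = 1.71 kJ/s
earthworms: 6.05/8.71 = 0.695 kJ/s
wireworms: 5.02/16.4 = 0.306 kJ/s
beetle grubs: 2.25/11.1 = 0.203 kJ/s

leatherjackets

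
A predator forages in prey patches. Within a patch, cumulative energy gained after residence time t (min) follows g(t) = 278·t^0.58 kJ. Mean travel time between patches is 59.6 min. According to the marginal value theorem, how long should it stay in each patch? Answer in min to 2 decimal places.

82.30 min

By the marginal value theorem, leave when the instantaneous gain rate g'(t) equals the habitat-wide average g(t)/(T + t).
g'(t) = 0.58·278·t^-0.42. Setting 0.58·278·t^-0.42 = 278·t^0.58/(59.6+t) gives 0.58(59.6+t) = t, so 0.42·t = 0.58×59.6.
t* = 0.58×59.6/0.42 = 82.3 min.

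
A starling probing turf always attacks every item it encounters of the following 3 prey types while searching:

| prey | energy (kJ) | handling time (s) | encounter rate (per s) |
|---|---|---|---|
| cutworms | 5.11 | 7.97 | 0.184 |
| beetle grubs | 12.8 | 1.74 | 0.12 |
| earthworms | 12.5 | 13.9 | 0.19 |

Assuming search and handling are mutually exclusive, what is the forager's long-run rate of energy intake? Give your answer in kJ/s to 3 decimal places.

0.913 kJ/s

R = Σλ_iE_i / (1 + Σλ_ih_i)
Numerator: 0.184×5.11 + 0.12×12.8 + 0.19×12.5 = 4.851
Denominator: 1 + 0.184×7.97 + 0.12×1.74 + 0.19×13.9 = 5.316
R = 4.851/5.316 = 0.9125 kJ/s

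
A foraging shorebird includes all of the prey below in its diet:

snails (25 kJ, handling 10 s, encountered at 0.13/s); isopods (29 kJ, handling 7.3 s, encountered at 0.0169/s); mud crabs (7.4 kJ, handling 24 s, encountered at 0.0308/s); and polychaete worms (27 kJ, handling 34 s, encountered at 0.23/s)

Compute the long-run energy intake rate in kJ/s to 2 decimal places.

0.93 kJ/s

Energy encountered per unit search time: 0.13×25 + 0.0169×29 + 0.0308×7.4 + 0.23×27 = 10.18 kJ/s.
Handling time per unit search time: 0.13×10 + 0.0169×7.3 + 0.0308×24 + 0.23×34 = 9.983.
Rate = 10.18/(1 + 9.983) = 0.9267 kJ/s.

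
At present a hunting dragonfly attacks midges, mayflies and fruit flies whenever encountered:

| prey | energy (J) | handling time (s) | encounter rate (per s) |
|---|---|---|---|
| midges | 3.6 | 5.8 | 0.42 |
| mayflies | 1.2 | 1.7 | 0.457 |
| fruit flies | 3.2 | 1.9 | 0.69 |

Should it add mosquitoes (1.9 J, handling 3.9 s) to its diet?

On midges, mayflies and fruit flies alone, R = ΣλE/(1+Σλh) = 4.268/5.524 = 0.7727 J/s.
mosquitoes: E/h = 1.9/3.9 = 0.4872 J/s.
0.4872 < 0.7727, so adding mosquitoes would lower the average — exclude it.

No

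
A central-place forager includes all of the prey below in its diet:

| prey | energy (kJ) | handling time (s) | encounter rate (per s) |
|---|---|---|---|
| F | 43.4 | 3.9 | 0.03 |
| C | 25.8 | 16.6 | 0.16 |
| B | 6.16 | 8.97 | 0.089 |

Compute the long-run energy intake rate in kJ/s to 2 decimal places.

Energy encountered per unit search time: 0.03×43.4 + 0.16×25.8 + 0.089×6.16 = 5.978 kJ/s.
Handling time per unit search time: 0.03×3.9 + 0.16×16.6 + 0.089×8.97 = 3.571.
Rate = 5.978/(1 + 3.571) = 1.308 kJ/s.

1.31 kJ/s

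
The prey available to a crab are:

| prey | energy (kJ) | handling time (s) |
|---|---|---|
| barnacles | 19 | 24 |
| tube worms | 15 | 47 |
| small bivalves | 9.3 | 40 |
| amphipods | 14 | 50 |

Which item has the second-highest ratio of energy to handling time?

tube worms

In descending order of E/h:
barnacles: 19/24 = 0.792 kJ/s
tube worms: 15/47 = 0.319 kJ/s
amphipods: 14/50 = 0.28 kJ/s
small bivalves: 9.3/40 = 0.233 kJ/s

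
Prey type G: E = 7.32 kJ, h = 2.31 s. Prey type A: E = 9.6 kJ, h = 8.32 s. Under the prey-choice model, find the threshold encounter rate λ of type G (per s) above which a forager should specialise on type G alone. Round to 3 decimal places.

At the threshold, the rate on type G alone equals the profitability of type A: λ·7.32/(1 + λ·2.31) = 9.6/8.32 = 1.154.
Rearranging, λ(7.32 − 1.154×2.31) = 1.154, so λ = 1.154/4.655 = 0.2479 per s.

0.248 per s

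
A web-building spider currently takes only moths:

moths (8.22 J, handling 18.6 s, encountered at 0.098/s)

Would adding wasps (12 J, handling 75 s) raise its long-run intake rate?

No

On moths alone, R = ΣλE/(1+Σλh) = 0.8056/2.823 = 0.2854 J/s.
Profitability of wasps: 12/75 = 0.16 J/s.
0.16 < 0.2854, so adding wasps would lower the average — exclude it.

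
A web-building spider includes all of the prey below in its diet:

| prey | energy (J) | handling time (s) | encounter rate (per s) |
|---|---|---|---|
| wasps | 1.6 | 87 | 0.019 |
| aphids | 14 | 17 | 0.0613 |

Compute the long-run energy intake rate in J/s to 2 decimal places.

0.24 J/s

Energy encountered per unit search time: 0.019×1.6 + 0.0613×14 = 0.8886 J/s.
Handling time per unit search time: 0.019×87 + 0.0613×17 = 2.695.
Rate = 0.8886/(1 + 2.695) = 0.2405 J/s.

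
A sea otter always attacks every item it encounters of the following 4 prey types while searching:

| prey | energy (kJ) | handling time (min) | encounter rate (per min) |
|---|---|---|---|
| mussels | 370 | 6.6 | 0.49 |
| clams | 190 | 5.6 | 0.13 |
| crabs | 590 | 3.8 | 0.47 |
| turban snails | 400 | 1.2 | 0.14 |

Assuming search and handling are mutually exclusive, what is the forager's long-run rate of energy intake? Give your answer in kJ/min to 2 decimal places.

77.98 kJ/min

R = Σλ_iE_i / (1 + Σλ_ih_i)
Numerator: 0.49×370 + 0.13×190 + 0.47×590 + 0.14×400 = 539.3
Denominator: 1 + 0.49×6.6 + 0.13×5.6 + 0.47×3.8 + 0.14×1.2 = 6.916
R = 539.3/6.916 = 77.98 kJ/min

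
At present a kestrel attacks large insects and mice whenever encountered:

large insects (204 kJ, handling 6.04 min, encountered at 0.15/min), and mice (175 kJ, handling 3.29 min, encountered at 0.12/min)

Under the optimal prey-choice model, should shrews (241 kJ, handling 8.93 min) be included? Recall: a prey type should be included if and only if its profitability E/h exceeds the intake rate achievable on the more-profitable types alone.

Yes

On large insects and mice alone, R = ΣλE/(1+Σλh) = 51.6/2.301 = 22.43 kJ/min.
shrews: E/h = 241/8.93 = 26.99 kJ/min.
Since 26.99 > R, including shrews increases the long-run rate.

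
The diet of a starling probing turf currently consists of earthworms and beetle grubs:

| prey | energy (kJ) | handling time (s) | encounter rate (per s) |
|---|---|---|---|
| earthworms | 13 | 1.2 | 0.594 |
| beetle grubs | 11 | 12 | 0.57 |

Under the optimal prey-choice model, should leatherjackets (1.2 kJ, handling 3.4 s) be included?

Intake rate on the current diet: R = (0.594×13 + 0.57×11) / (1 + 0.594×1.2 + 0.57×12) = 13.99/8.553 = 1.636 kJ/s.
Profitability of leatherjackets: 1.2/3.4 = 0.3529 kJ/s.
0.3529 < 1.636, so adding leatherjackets would lower the average — exclude it.

No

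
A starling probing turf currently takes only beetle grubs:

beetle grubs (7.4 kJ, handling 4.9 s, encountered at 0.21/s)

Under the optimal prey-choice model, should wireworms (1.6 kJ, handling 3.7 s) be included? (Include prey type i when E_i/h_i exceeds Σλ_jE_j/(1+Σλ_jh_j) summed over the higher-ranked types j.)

No

Current rate: (0.21×7.4)/(1 + 0.21×4.9) = 0.7659 kJ/s.
wireworms: E/h = 1.6/3.7 = 0.4324 kJ/s.
Since 0.4324 < R, time spent handling wireworms is better spent searching.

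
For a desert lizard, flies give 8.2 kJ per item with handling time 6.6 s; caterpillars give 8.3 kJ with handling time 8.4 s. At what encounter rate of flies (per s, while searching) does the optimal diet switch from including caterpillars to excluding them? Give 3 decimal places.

0.589 per s

The zero-one rule: include caterpillars iff E₂/h₂ > λE₁/(1+λh₁). Equality gives the switch point.
λE₁h₂ = E₂ + λE₂h₁ ⇒ λ = E₂/(E₁h₂ − E₂h₁) = 8.3/(68.88 − 54.78) = 0.5887 per s.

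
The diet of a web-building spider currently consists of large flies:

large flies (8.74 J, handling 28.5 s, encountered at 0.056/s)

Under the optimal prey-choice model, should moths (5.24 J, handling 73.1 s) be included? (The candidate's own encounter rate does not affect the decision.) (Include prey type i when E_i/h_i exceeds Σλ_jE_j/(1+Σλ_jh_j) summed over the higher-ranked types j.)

Current rate: (0.056×8.74)/(1 + 0.056×28.5) = 0.1885 J/s.
moths: E/h = 5.24/73.1 = 0.07168 J/s.
0.07168 < 0.1885, so adding moths would lower the average — exclude it.

No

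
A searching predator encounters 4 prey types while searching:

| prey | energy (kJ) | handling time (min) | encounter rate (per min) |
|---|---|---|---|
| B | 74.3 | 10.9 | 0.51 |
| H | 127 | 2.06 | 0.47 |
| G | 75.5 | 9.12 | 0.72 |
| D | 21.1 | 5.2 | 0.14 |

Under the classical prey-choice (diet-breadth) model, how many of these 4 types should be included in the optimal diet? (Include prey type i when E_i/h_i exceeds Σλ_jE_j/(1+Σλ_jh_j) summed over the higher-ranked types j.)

1

Rank by E/h (kJ/min): H 61.7, G 8.28, B 6.82, D 4.06. Include each in turn until the next type's E/h falls below the running intake rate.
Rate on top 1: 30.33. G: 8.28 < 30.33 → exclude; stop.
Optimal diet: H — 1 of 4 types.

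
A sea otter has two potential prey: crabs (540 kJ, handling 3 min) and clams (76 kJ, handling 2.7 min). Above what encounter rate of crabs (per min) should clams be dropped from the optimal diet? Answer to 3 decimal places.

0.062 per min

At the threshold, the rate on crabs alone equals the profitability of clams: λ·540/(1 + λ·3) = 76/2.7 = 28.15.
Rearranging, λ(540 − 28.15×3) = 28.15, so λ = 28.15/455.6 = 0.06179 per min.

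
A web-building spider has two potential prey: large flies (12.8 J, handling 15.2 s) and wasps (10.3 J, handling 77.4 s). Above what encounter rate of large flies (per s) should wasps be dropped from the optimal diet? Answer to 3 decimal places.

0.012 per s

The zero-one rule: include wasps iff E₂/h₂ > λE₁/(1+λh₁). Equality gives the switch point.
λE₁h₂ = E₂ + λE₂h₁ ⇒ λ = E₂/(E₁h₂ − E₂h₁) = 10.3/(990.7 − 156.6) = 0.01235 per s.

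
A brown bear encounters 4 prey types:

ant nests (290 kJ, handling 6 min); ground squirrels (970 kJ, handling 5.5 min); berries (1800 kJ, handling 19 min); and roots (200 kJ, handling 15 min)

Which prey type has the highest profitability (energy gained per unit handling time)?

ground squirrels

In descending order of E/h:
ground squirrels: 970/5.5 = 176 kJ/min
berries: 1800/19 = 94.7 kJ/min
ant nests: 290/6 = 48.3 kJ/min
roots: 200/15 = 13.3 kJ/min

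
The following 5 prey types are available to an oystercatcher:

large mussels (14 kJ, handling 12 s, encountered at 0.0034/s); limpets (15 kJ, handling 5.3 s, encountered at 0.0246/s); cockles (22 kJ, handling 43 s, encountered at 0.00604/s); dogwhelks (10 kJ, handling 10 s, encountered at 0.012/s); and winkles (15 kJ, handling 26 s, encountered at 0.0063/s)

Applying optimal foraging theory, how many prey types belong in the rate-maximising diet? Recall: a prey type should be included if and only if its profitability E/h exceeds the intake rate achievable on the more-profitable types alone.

5

Profitabilities (E/h, kJ/s): limpets 2.83, large mussels 1.17, dogwhelks 1, winkles 0.577, cockles 0.512. Add prey in this order while the next type's profitability exceeds the intake rate on those already taken.
Rate on top 1: 0.3264. large mussels: 1.17 > 0.3264 → include.
Rate on top 2: 0.3557. dogwhelks: 1 > 0.3557 → include.
Rate on top 3: 0.4156. winkles: 0.577 > 0.4156 → include.
Rate on top 4: 0.4338. cockles: 0.512 > 0.4338 → include.
Optimal diet: limpets, large mussels, dogwhelks, winkles, cockles — 5 of 5 types.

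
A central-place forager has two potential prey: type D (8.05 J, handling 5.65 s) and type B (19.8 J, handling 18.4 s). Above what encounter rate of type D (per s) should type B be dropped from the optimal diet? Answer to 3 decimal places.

0.546 per s

The zero-one rule: include type B iff E₂/h₂ > λE₁/(1+λh₁). Equality gives the switch point.
λE₁h₂ = E₂ + λE₂h₁ ⇒ λ = E₂/(E₁h₂ − E₂h₁) = 19.8/(148.1 − 111.9) = 0.5462 per s.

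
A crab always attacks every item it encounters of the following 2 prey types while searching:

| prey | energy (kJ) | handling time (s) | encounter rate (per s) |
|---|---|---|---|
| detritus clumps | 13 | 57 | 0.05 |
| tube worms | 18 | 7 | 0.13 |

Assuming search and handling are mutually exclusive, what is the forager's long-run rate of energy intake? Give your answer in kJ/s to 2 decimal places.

0.63 kJ/s

R = Σλ_iE_i / (1 + Σλ_ih_i)
Numerator: 0.05×13 + 0.13×18 = 2.99
Denominator: 1 + 0.05×57 + 0.13×7 = 4.76
R = 2.99/4.76 = 0.6282 kJ/s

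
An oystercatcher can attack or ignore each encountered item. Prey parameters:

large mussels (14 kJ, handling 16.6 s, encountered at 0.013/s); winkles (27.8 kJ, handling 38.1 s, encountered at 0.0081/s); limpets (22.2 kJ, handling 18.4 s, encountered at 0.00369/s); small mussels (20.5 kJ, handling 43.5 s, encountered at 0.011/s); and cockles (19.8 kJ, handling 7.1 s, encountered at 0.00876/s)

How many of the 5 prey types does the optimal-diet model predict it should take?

5

Profitabilities (E/h, kJ/s): cockles 2.79, limpets 1.21, large mussels 0.843, winkles 0.73, small mussels 0.471. Add prey in this order while the next type's profitability exceeds the intake rate on those already taken.
Rate on top 1: 0.1633. limpets: 1.21 > 0.1633 → include.
Rate on top 2: 0.226. large mussels: 0.843 > 0.226 → include.
Rate on top 3: 0.325. winkles: 0.73 > 0.325 → include.
Rate on top 4: 0.4005. small mussels: 0.471 > 0.4005 → include.
Optimal diet: cockles, limpets, large mussels, winkles, small mussels — 5 of 5 types.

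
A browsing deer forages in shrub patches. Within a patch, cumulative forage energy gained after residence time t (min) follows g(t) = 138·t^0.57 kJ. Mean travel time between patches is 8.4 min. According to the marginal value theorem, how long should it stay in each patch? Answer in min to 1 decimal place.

Maximise g(t)/(T+t): set derivative to zero → g'(t)(T+t) = g(t).
g'(t) = 0.57·138·t^-0.43. Setting 0.57·138·t^-0.43 = 138·t^0.57/(8.4+t) gives 0.57(8.4+t) = t, so 0.43·t = 0.57×8.4.
t* = 0.57×8.4/0.43 = 11.13 min.

11.1 min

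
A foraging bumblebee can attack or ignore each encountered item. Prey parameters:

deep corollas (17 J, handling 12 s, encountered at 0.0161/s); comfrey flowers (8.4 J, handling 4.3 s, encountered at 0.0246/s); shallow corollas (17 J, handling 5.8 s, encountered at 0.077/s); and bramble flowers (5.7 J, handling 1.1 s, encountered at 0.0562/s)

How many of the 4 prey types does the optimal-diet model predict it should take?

4

E/h in descending order: bramble flowers 5.18, shallow corollas 2.93, comfrey flowers 1.95, deep corollas 1.42 J/s. The optimal diet is the largest prefix of this list for which every included type satisfies E_i/h_i > R on the types above it.
Rate on top 1: 0.3017. shallow corollas: 2.93 > 0.3017 → include.
Rate on top 2: 1.08. comfrey flowers: 1.95 > 1.08 → include.
Rate on top 3: 1.137. deep corollas: 1.42 > 1.137 → include.
Optimal diet: bramble flowers, shallow corollas, comfrey flowers, deep corollas — 4 of 4 types.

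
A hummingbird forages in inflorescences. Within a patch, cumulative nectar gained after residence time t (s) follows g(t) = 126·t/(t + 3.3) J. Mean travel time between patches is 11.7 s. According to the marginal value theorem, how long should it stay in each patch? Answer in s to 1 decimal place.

6.2 s

Maximise g(t)/(T+t): set derivative to zero → g'(t)(T+t) = g(t).
g'(t) = 126·3.3/(t + 3.3)². Setting 126·3.3/(t+3.3)² = 126t/[(t+3.3)(11.7+t)] gives 3.3(11.7+t) = t(t+3.3), so t² = 3.3×11.7 = 38.61.
t* = √38.61 = 6.214 s.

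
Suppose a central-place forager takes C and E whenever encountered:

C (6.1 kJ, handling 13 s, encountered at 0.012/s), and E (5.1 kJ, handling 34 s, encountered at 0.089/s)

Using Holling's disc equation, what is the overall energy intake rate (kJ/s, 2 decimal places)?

0.13 kJ/s

R = (0.012×6.1 + 0.089×5.1) / (1 + 0.012×13 + 0.089×34) = 0.5271/4.182 = 0.126 kJ/s.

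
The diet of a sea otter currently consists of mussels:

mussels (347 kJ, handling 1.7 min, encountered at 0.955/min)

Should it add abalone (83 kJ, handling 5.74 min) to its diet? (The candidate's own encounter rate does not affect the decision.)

On mussels alone, R = ΣλE/(1+Σλh) = 331.4/2.623 = 126.3 kJ/min.
abalone: E/h = 83/5.74 = 14.46 kJ/min.
Since 14.46 < R, time spent handling abalone is better spent searching.

No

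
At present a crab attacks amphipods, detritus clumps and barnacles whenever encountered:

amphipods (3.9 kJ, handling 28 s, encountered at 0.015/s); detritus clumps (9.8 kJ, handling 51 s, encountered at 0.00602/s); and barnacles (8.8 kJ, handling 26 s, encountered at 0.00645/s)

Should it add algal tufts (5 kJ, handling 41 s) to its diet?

Current rate: (0.015×3.9 + 0.00602×9.8 + 0.00645×8.8)/(1 + 0.015×28 + 0.00602×51 + 0.00645×26) = 0.09197 kJ/s.
Profitability of algal tufts: 5/41 = 0.122 kJ/s.
0.122 > 0.09197, so adding algal tufts raises the average — include it.

Yes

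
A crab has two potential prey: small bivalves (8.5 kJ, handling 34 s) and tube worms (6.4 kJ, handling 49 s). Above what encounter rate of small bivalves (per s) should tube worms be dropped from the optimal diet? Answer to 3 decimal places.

The zero-one rule: include tube worms iff E₂/h₂ > λE₁/(1+λh₁). Equality gives the switch point.
λE₁h₂ = E₂ + λE₂h₁ ⇒ λ = E₂/(E₁h₂ − E₂h₁) = 6.4/(416.5 − 217.6) = 0.03218 per s.

0.032 per s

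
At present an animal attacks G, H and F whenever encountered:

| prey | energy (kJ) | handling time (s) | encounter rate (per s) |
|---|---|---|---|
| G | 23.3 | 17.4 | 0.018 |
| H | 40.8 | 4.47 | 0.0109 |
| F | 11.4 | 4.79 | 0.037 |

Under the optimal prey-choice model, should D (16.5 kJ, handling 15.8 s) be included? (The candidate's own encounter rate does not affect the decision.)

Yes

On G, H and F alone, R = ΣλE/(1+Σλh) = 1.286/1.539 = 0.8355 kJ/s.
Profitability of D: 16.5/15.8 = 1.044 kJ/s.
Since 1.044 > R, including D increases the long-run rate.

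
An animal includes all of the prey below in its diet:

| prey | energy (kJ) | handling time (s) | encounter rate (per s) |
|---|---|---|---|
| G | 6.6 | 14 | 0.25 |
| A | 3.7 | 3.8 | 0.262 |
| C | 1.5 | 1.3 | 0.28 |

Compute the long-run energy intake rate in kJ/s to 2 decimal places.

R = Σλ_iE_i / (1 + Σλ_ih_i)
Numerator: 0.25×6.6 + 0.262×3.7 + 0.28×1.5 = 3.039
Denominator: 1 + 0.25×14 + 0.262×3.8 + 0.28×1.3 = 5.86
R = 3.039/5.86 = 0.5187 kJ/s

0.52 kJ/s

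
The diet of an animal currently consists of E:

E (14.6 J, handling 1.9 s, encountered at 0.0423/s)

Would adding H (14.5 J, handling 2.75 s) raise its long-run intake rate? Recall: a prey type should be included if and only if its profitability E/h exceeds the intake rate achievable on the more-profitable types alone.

Yes

Intake rate on the current diet: R = (0.0423×14.6) / (1 + 0.0423×1.9) = 0.6176/1.08 = 0.5716 J/s.
Profitability of H: 14.5/2.75 = 5.273 J/s.
Since 5.273 > R, including H increases the long-run rate.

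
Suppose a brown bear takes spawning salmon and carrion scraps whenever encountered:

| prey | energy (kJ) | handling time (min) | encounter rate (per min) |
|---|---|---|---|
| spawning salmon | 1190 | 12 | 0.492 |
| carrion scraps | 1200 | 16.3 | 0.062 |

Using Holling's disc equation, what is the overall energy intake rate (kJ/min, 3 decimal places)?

R = (0.492×1190 + 0.062×1200) / (1 + 0.492×12 + 0.062×16.3) = 659.9/7.915 = 83.38 kJ/min.

83.375 kJ/min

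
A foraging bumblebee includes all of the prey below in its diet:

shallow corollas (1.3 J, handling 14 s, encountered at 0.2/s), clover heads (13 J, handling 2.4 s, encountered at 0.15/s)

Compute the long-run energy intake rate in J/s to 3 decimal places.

0.531 J/s

R = Σλ_iE_i / (1 + Σλ_ih_i)
Numerator: 0.2×1.3 + 0.15×13 = 2.21
Denominator: 1 + 0.2×14 + 0.15×2.4 = 4.16
R = 2.21/4.16 = 0.5312 J/s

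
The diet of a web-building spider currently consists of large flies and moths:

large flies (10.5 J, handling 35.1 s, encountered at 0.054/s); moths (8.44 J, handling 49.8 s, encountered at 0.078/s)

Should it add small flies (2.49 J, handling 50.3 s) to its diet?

No

Intake rate on the current diet: R = (0.054×10.5 + 0.078×8.44) / (1 + 0.054×35.1 + 0.078×49.8) = 1.225/6.78 = 0.1807 J/s.
Profitability of small flies: 2.49/50.3 = 0.0495 J/s.
Since 0.0495 < R, time spent handling small flies is better spent searching.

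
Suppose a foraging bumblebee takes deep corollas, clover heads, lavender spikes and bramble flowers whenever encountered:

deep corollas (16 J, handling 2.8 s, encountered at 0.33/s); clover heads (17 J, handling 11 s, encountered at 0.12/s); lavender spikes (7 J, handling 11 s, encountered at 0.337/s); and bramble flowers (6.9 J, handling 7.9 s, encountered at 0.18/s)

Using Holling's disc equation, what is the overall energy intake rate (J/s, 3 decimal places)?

R = Σλ_iE_i / (1 + Σλ_ih_i)
Numerator: 0.33×16 + 0.12×17 + 0.337×7 + 0.18×6.9 = 10.92
Denominator: 1 + 0.33×2.8 + 0.12×11 + 0.337×11 + 0.18×7.9 = 8.373
R = 10.92/8.373 = 1.304 J/s

1.304 J/s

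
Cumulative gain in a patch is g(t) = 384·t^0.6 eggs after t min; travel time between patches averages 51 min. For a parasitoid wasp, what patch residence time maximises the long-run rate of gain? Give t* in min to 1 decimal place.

76.5 min

Maximise g(t)/(T+t): set derivative to zero → g'(t)(T+t) = g(t).
g'(t) = 0.6·384·t^-0.4. Setting 0.6·384·t^-0.4 = 384·t^0.6/(51+t) gives 0.6(51+t) = t, so 0.40·t = 0.6×51.
t* = 0.6×51/0.40 = 76.5 min.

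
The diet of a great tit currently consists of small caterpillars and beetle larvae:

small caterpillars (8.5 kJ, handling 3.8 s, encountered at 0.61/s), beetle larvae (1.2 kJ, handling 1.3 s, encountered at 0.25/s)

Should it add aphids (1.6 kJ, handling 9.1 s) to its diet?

Intake rate on the current diet: R = (0.61×8.5 + 0.25×1.2) / (1 + 0.61×3.8 + 0.25×1.3) = 5.485/3.643 = 1.506 kJ/s.
Profitability of aphids: 1.6/9.1 = 0.1758 kJ/s.
0.1758 < 1.506, so adding aphids would lower the average — exclude it.

No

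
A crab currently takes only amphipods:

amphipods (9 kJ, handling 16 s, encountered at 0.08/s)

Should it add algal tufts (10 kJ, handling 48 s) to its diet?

Current rate: (0.08×9)/(1 + 0.08×16) = 0.3158 kJ/s.
algal tufts: E/h = 10/48 = 0.2083 kJ/s.
Since 0.2083 < R, time spent handling algal tufts is better spent searching.

No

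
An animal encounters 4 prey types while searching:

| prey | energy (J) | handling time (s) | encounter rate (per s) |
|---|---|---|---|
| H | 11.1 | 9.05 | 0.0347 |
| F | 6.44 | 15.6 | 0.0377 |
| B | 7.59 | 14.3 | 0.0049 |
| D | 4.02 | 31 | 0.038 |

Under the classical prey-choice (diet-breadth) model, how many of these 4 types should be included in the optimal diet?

3

Rank by E/h (J/s): H 1.23, B 0.531, F 0.413, D 0.13. Include each in turn until the next type's E/h falls below the running intake rate.
Rate on top 1: 0.2931. B: 0.531 > 0.2931 → include.
Rate on top 2: 0.3052. F: 0.413 > 0.3052 → include.
Rate on top 3: 0.3373. D: 0.13 < 0.3373 → exclude; stop.
Optimal diet: H, B, F — 3 of 4 types.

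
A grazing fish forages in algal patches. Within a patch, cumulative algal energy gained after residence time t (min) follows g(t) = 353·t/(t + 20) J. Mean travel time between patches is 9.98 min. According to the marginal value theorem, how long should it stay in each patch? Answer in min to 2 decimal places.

14.13 min

Optimal t* satisfies g'(t*) = g(t*)/(T + t*).
g'(t) = 353·20/(t + 20)². Setting 353·20/(t+20)² = 353t/[(t+20)(9.98+t)] gives 20(9.98+t) = t(t+20), so t² = 20×9.98 = 199.6.
t* = √199.6 = 14.13 min.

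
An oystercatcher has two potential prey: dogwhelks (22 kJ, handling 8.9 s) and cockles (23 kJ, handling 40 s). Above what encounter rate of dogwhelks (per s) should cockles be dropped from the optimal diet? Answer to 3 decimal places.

The zero-one rule: include cockles iff E₂/h₂ > λE₁/(1+λh₁). Equality gives the switch point.
λE₁h₂ = E₂ + λE₂h₁ ⇒ λ = E₂/(E₁h₂ − E₂h₁) = 23/(880 − 204.7) = 0.03406 per s.

0.034 per s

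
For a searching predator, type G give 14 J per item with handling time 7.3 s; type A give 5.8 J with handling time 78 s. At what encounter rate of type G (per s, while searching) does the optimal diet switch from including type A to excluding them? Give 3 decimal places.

Drop type A once their profitability E₂/h₂ falls below the rate achievable on type G alone: E₂/h₂ = λE₁/(1 + λh₁).
Solve for λ: λE₁h₂ = E₂(1 + λh₁) → λ(E₁h₂ − E₂h₁) = E₂ → λ = E₂/(E₁h₂ − E₂h₁).
λ = 5.8/(14×78 − 5.8×7.3) = 5.8/1050 = 0.005526 per s.

0.006 per s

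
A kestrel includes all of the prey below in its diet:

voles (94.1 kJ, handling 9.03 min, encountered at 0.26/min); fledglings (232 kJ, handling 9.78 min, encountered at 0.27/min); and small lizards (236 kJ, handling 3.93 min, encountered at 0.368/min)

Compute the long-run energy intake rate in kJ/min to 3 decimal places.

23.398 kJ/min

R = Σλ_iE_i / (1 + Σλ_ih_i)
Numerator: 0.26×94.1 + 0.27×232 + 0.368×236 = 174
Denominator: 1 + 0.26×9.03 + 0.27×9.78 + 0.368×3.93 = 7.435
R = 174/7.435 = 23.4 kJ/min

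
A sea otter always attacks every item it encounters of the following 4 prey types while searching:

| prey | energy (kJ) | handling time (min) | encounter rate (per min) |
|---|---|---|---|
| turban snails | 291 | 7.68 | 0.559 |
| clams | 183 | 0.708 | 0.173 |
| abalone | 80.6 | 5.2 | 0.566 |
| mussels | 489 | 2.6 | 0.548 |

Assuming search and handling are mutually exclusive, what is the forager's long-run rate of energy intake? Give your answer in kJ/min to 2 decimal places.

Energy encountered per unit search time: 0.559×291 + 0.173×183 + 0.566×80.6 + 0.548×489 = 507.9 kJ/min.
Handling time per unit search time: 0.559×7.68 + 0.173×0.708 + 0.566×5.2 + 0.548×2.6 = 8.784.
Rate = 507.9/(1 + 8.784) = 51.92 kJ/min.

51.92 kJ/min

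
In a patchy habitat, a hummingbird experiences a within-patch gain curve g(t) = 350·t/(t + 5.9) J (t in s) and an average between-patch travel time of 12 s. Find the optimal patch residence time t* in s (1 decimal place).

8.4 s

Optimal t* satisfies g'(t*) = g(t*)/(T + t*).
g'(t) = 350·5.9/(t + 5.9)². Setting 350·5.9/(t+5.9)² = 350t/[(t+5.9)(12+t)] gives 5.9(12+t) = t(t+5.9), so t² = 5.9×12 = 70.8.
t* = √70.8 = 8.414 s.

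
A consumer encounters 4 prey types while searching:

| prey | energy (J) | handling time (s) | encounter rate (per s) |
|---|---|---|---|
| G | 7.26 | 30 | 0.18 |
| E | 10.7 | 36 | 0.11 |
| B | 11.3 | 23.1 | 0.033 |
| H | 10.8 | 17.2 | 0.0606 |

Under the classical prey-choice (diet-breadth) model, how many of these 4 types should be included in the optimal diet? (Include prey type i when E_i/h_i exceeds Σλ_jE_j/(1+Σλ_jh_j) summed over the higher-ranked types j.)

2

Profitabilities (E/h, J/s): H 0.628, B 0.489, E 0.297, G 0.242. Add prey in this order while the next type's profitability exceeds the intake rate on those already taken.
Rate on top 1: 0.3205. B: 0.489 > 0.3205 → include.
Rate on top 2: 0.3663. E: 0.297 < 0.3663 → exclude; stop.
Optimal diet: H, B — 2 of 4 types.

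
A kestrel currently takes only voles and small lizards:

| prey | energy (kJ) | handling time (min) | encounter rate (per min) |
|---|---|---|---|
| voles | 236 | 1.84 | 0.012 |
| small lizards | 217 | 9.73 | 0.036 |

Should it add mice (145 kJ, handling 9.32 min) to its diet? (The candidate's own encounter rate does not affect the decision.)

On voles and small lizards alone, R = ΣλE/(1+Σλh) = 10.64/1.372 = 7.756 kJ/min.
Profitability of mice: 145/9.32 = 15.56 kJ/min.
15.56 > 7.756, so adding mice raises the average — include it.

Yes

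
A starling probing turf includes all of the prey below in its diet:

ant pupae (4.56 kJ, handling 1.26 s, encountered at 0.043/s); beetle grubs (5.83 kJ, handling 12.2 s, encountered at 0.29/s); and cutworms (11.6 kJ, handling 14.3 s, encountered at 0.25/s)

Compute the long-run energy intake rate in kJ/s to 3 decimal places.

0.586 kJ/s

R = (0.043×4.56 + 0.29×5.83 + 0.25×11.6) / (1 + 0.043×1.26 + 0.29×12.2 + 0.25×14.3) = 4.787/8.167 = 0.5861 kJ/s.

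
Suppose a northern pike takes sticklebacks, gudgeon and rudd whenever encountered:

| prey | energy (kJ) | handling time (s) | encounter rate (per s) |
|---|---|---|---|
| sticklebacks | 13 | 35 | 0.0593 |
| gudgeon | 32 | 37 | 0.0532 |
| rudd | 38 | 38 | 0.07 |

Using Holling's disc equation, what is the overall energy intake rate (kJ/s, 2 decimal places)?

0.67 kJ/s

Energy encountered per unit search time: 0.0593×13 + 0.0532×32 + 0.07×38 = 5.133 kJ/s.
Handling time per unit search time: 0.0593×35 + 0.0532×37 + 0.07×38 = 6.704.
Rate = 5.133/(1 + 6.704) = 0.6663 kJ/s.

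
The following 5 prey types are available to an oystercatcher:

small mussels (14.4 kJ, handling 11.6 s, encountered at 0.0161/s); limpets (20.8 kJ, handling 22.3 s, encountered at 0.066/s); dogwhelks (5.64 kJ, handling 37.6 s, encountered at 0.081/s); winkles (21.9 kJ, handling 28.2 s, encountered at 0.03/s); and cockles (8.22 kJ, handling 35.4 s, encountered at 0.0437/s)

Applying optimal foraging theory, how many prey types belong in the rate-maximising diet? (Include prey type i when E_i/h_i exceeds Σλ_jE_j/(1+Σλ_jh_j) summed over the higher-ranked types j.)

3

E/h in descending order: small mussels 1.24, limpets 0.933, winkles 0.777, cockles 0.232, dogwhelks 0.15 kJ/s. The optimal diet is the largest prefix of this list for which every included type satisfies E_i/h_i > R on the types above it.
Rate on top 1: 0.1954. limpets: 0.933 > 0.1954 → include.
Rate on top 2: 0.6036. winkles: 0.777 > 0.6036 → include.
Rate on top 3: 0.6453. cockles: 0.232 < 0.6453 → exclude; stop.
Optimal diet: small mussels, limpets, winkles — 3 of 5 types.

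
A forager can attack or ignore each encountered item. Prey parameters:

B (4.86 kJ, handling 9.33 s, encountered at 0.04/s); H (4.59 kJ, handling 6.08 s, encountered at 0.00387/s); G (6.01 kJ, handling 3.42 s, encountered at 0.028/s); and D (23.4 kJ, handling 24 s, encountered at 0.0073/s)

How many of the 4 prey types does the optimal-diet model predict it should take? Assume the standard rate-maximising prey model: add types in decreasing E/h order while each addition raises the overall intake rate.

Profitabilities (E/h, kJ/s): G 1.76, D 0.975, H 0.755, B 0.521. Add prey in this order while the next type's profitability exceeds the intake rate on those already taken.
Rate on top 1: 0.1536. D: 0.975 > 0.1536 → include.
Rate on top 2: 0.2668. H: 0.755 > 0.2668 → include.
Rate on top 3: 0.2757. B: 0.521 > 0.2757 → include.
Optimal diet: G, D, H, B — 4 of 4 types.

4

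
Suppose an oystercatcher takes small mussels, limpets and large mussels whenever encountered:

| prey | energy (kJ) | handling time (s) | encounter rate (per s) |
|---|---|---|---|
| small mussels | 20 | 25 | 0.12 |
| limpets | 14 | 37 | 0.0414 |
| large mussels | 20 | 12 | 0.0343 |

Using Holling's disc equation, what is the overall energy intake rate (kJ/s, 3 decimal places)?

Energy encountered per unit search time: 0.12×20 + 0.0414×14 + 0.0343×20 = 3.666 kJ/s.
Handling time per unit search time: 0.12×25 + 0.0414×37 + 0.0343×12 = 4.943.
Rate = 3.666/(1 + 4.943) = 0.6168 kJ/s.

0.617 kJ/s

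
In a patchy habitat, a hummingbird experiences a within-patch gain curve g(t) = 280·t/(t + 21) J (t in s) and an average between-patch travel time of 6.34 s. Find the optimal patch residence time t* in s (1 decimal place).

Optimal t* satisfies g'(t*) = g(t*)/(T + t*).
g'(t) = 280·21/(t + 21)². Setting 280·21/(t+21)² = 280t/[(t+21)(6.34+t)] gives 21(6.34+t) = t(t+21), so t² = 21×6.34 = 133.1.
t* = √133.1 = 11.54 s.

11.5 s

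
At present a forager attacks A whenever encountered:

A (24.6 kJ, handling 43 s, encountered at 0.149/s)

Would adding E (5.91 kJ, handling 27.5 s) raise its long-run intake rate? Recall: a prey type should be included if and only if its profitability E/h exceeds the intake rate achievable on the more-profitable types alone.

Intake rate on the current diet: R = (0.149×24.6) / (1 + 0.149×43) = 3.665/7.407 = 0.4949 kJ/s.
Profitability of E: 5.91/27.5 = 0.2149 kJ/s.
Since 0.2149 < R, time spent handling E is better spent searching.

No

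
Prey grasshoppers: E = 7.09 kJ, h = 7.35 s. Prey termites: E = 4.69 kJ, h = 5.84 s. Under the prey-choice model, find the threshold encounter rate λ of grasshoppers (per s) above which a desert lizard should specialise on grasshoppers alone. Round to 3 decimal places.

0.676 per s

The zero-one rule: include termites iff E₂/h₂ > λE₁/(1+λh₁). Equality gives the switch point.
λE₁h₂ = E₂ + λE₂h₁ ⇒ λ = E₂/(E₁h₂ − E₂h₁) = 4.69/(41.41 − 34.47) = 0.6764 per s.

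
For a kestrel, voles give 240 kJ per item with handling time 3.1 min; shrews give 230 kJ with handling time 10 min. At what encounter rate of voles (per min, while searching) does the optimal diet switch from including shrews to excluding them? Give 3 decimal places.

At the threshold, the rate on voles alone equals the profitability of shrews: λ·240/(1 + λ·3.1) = 230/10 = 23.
Rearranging, λ(240 − 23×3.1) = 23, so λ = 23/168.7 = 0.1363 per min.

0.136 per min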